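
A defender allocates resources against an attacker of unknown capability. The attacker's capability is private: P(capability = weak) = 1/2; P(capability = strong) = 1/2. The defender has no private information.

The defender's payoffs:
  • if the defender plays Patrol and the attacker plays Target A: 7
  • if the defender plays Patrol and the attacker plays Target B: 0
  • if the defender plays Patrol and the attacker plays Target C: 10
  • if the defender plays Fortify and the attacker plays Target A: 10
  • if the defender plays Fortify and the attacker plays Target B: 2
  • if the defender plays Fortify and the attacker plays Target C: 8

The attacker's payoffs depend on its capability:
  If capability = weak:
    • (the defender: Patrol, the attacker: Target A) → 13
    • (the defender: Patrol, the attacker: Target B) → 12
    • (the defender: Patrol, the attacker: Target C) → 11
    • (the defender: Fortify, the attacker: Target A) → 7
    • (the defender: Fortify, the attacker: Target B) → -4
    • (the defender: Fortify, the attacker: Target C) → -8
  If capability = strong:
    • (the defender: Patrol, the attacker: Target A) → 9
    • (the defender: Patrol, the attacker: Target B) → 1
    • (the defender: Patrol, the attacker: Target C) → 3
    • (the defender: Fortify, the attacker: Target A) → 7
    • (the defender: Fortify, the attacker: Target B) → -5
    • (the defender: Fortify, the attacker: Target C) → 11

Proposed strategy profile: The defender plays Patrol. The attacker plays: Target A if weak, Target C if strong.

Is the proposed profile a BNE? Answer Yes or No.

No

The defender plays Patrol: E[Patrol] = 1/2·(7) + 1/2·(10) = 17/2; E[Fortify] = 9. Not best-responding. ✗
The attacker (capability weak), facing Patrol: Target A gives 13, Target B gives 12, Target C gives 11. Proposed Target A is best. ✓
The attacker (capability strong), facing Patrol: Target A gives 9, Target B gives 1, Target C gives 3. Proposed Target C is not best — profitable deviation exists. ✗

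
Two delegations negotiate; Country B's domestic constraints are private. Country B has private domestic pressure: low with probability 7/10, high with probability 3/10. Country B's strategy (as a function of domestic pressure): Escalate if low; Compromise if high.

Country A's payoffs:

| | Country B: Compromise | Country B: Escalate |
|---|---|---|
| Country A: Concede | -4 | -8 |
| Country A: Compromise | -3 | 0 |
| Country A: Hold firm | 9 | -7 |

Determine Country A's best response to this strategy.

Compromise

E[Concede] = 7/10·(-8) + 3/10·(-4) = -34/5
E[Compromise] = 7/10·(0) + 3/10·(-3) = -9/10
E[Hold firm] = 7/10·(-7) + 3/10·(9) = -11/5
Best response: Compromise (-9/10 is the largest).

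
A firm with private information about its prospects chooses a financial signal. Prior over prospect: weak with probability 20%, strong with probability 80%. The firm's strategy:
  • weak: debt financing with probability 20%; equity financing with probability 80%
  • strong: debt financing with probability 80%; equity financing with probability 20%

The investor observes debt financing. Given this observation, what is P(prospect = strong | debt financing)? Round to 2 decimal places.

P(debt financing) = 0.2·0.2 + 0.8·0.8 = 0.68
P(strong | debt financing) = (0.8·0.8) / 0.68 = 0.64 / 0.68 = 0.941176

0.94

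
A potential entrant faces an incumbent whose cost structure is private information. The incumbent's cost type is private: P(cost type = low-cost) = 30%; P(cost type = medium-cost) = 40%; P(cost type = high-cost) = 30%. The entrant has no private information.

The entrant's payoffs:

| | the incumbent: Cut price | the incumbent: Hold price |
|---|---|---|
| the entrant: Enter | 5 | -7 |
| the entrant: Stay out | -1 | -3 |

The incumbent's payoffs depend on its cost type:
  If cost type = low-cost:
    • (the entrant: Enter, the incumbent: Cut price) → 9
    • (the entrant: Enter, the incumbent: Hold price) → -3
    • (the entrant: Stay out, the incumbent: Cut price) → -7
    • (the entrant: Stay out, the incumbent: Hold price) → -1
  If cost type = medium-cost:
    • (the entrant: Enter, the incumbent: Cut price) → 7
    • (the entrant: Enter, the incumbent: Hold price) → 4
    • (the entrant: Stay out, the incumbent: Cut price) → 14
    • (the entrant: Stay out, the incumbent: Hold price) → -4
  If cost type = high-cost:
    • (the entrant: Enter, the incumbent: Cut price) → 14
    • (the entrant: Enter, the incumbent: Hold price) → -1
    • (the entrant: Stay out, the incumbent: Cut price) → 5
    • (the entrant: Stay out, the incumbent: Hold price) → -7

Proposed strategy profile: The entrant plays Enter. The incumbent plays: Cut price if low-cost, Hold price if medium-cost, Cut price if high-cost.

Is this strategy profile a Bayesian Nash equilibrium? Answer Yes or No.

A profile is a BNE iff every type of every player is best-responding given beliefs about the other side.
The entrant plays Enter: E[Enter] = 0.3·(5) + 0.4·(-7) + 0.3·(5) = 0.2; E[Stay out] = -1.8. Best-responding. ✓
The incumbent (cost type low-cost), facing Enter: Cut price gives 9, Hold price gives -3. Proposed Cut price is best. ✓
The incumbent (cost type medium-cost), facing Enter: Cut price gives 7, Hold price gives 4. Proposed Hold price is not best — profitable deviation exists. ✗
The incumbent (cost type high-cost), facing Enter: Cut price gives 14, Hold price gives -1. Proposed Cut price is best. ✓

No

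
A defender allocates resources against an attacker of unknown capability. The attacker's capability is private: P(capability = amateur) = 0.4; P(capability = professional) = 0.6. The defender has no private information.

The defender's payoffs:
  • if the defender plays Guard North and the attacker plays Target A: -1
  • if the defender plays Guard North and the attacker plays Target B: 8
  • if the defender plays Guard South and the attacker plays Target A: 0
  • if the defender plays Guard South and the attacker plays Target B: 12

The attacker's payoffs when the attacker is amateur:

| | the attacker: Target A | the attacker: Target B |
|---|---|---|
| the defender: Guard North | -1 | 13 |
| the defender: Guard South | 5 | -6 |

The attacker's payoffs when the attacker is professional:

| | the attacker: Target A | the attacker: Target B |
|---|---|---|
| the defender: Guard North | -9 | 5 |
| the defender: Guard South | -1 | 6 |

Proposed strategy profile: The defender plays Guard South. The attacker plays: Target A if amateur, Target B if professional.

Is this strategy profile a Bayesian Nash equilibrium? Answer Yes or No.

Yes

The defender plays Guard South: E[Guard South] = 0.4·(0) + 0.6·(12) = 7.2; E[Guard North] = 4.4. Best-responding. ✓
The attacker (capability amateur), facing Guard South: Target A gives 5, Target B gives -6. Proposed Target A is best. ✓
The attacker (capability professional), facing Guard South: Target A gives -1, Target B gives 6. Proposed Target B is best. ✓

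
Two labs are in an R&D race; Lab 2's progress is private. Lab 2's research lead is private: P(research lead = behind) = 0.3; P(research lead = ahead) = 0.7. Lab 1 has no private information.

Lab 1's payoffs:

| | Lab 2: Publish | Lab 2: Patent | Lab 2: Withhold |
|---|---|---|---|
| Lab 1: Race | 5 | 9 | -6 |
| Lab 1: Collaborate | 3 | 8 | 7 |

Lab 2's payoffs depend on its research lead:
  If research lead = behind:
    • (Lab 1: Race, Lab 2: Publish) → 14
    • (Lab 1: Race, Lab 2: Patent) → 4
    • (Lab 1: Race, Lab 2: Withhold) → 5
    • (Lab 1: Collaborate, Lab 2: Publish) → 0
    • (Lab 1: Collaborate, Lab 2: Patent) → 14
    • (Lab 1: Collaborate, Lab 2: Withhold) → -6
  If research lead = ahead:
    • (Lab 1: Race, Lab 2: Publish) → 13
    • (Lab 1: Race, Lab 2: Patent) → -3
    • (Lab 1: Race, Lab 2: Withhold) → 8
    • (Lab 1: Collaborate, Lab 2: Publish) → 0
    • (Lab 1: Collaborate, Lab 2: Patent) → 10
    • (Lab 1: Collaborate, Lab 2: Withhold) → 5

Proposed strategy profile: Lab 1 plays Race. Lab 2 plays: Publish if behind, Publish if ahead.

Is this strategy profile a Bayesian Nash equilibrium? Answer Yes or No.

Lab 1 plays Race: E[Race] = 0.3·(5) + 0.7·(5) = 5; E[Collaborate] = 3. Best-responding. ✓
Lab 2 (research lead behind), facing Race: Publish gives 14, Patent gives 4, Withhold gives 5. Proposed Publish is best. ✓
Lab 2 (research lead ahead), facing Race: Publish gives 13, Patent gives -3, Withhold gives 8. Proposed Publish is best. ✓

Yes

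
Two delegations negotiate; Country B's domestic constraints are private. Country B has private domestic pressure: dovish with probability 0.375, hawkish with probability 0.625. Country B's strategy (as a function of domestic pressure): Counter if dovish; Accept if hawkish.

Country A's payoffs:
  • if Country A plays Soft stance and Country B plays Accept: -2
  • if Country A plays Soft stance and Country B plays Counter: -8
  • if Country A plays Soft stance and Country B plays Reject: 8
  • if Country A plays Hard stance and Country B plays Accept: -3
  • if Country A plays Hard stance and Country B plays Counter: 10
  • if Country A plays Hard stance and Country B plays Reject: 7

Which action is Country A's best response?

E[Soft stance] = 0.375·(-8) + 0.625·(-2) = -4.25
E[Hard stance] = 0.375·(10) + 0.625·(-3) = 1.875
Best response: Hard stance (1.875 is the largest).

Hard stance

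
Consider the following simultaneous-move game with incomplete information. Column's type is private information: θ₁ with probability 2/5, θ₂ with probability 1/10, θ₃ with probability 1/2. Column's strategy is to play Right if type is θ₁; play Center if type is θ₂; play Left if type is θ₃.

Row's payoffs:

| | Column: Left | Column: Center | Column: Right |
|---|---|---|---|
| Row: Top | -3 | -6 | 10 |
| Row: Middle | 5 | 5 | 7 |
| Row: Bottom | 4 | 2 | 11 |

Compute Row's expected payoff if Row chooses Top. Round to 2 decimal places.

1.90

E[Top] = 2/5·10 + 1/10·(-6) + 1/2·(-3) = 4 + (-3/5) + (-3/2) = 19/10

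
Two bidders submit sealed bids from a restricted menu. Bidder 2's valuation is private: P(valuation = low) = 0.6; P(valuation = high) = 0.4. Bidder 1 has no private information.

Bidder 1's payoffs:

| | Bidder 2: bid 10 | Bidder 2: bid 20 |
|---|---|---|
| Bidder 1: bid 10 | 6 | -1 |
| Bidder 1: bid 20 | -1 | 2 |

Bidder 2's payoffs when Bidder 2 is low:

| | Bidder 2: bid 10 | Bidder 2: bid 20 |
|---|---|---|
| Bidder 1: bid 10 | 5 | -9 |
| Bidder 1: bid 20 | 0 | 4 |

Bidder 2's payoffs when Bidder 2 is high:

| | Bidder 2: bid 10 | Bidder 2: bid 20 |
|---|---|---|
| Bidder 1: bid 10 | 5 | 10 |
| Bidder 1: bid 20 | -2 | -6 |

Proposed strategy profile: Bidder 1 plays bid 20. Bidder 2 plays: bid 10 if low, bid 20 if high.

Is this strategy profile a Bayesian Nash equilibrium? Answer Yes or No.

Bidder 1 plays bid 20: E[bid 20] = 0.6·(-1) + 0.4·(2) = 0.2; E[bid 10] = 3.2. Not best-responding. ✗
Bidder 2 (valuation low), facing bid 20: bid 10 gives 0, bid 20 gives 4. Proposed bid 10 is not best — profitable deviation exists. ✗
Bidder 2 (valuation high), facing bid 20: bid 10 gives -2, bid 20 gives -6. Proposed bid 20 is not best — profitable deviation exists. ✗

No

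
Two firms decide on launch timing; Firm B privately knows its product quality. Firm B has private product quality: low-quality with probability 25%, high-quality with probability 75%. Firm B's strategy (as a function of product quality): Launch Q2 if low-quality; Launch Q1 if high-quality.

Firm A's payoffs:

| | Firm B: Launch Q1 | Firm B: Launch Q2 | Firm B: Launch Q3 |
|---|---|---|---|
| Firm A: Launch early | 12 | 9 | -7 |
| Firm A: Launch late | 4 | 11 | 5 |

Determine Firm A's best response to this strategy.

E[Launch early] = 0.25·(9) + 0.75·(12) = 11.25
E[Launch late] = 0.25·(11) + 0.75·(4) = 5.75
Best response: Launch early (11.25 is the largest).

Launch early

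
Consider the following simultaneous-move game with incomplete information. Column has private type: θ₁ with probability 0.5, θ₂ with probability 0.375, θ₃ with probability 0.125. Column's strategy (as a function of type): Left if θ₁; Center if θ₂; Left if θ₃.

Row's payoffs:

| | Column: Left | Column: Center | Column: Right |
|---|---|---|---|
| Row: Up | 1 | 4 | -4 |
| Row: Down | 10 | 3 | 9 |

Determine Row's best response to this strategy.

E[Up] = 0.5·(1) + 0.375·(4) + 0.125·(1) = 2.125
E[Down] = 0.5·(10) + 0.375·(3) + 0.125·(10) = 7.375
Best response: Down (7.375 is the largest).

Down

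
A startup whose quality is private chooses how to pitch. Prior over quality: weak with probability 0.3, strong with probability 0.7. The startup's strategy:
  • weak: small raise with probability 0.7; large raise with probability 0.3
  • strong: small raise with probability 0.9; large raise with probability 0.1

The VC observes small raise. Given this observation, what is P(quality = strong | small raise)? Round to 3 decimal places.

0.750

P(small raise) = 0.3·0.7 + 0.7·0.9 = 0.84
P(strong | small raise) = (0.7·0.9) / 0.84 = 0.63 / 0.84 = 0.75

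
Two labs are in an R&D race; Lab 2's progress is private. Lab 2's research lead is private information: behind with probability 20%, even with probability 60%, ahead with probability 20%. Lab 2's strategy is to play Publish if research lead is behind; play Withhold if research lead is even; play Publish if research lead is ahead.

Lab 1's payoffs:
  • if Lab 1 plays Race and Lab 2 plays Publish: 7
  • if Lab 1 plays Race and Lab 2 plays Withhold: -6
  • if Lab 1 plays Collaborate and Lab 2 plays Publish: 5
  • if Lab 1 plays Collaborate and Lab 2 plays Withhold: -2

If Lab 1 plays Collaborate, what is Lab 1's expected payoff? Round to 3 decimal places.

E[Collaborate] = 0.2·5 + 0.6·(-2) + 0.2·5 = 1 + (-1.2) + 1 = 0.8

0.800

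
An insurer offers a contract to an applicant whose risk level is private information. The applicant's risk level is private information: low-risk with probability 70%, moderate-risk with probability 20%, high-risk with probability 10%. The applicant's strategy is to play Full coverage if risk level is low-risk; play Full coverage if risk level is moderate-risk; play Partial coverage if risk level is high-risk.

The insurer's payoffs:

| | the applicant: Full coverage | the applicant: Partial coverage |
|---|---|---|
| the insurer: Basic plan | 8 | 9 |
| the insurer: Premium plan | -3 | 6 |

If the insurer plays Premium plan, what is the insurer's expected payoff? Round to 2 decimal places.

Take the expectation over the applicant's risk level, weighting each type's action by its prior probability.
E[Premium plan] = 0.7·(-3) + 0.2·(-3) + 0.1·6 = (-2.1) + (-0.6) + 0.6 = -2.1

-2.10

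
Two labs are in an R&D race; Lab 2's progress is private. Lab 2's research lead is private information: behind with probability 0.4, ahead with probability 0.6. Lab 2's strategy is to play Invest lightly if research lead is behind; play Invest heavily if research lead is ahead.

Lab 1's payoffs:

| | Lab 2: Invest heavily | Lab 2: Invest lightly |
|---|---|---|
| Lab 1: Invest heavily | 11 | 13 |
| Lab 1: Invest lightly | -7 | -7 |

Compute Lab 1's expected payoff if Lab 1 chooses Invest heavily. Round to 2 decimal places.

11.80

E[Invest heavily] = 0.4·13 + 0.6·11 = 5.2 + 6.6 = 11.8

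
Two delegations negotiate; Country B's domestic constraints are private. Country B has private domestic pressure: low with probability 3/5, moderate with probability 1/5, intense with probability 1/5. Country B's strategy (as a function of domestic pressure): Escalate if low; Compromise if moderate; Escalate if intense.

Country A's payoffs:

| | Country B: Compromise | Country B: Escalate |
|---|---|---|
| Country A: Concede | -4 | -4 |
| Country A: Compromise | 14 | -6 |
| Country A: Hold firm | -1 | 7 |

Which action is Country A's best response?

Hold firm

Compute Country A's expected payoff for each action, taking the expectation over Country B's type.
E[Concede] = 3/5·(-4) + 1/5·(-4) + 1/5·(-4) = -4
E[Compromise] = 3/5·(-6) + 1/5·(14) + 1/5·(-6) = -2
E[Hold firm] = 3/5·(7) + 1/5·(-1) + 1/5·(7) = 27/5
Best response: Hold firm (27/5 is the largest).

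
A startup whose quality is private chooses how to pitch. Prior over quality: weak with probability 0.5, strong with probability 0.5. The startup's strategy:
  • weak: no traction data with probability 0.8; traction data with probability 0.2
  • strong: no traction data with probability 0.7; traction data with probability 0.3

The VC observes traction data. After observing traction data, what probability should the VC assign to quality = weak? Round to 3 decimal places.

0.400

Apply Bayes' rule using the sender's strategy as the likelihood.
P(traction data) = 0.5·0.2 + 0.5·0.3 = 0.25
P(weak | traction data) = (0.5·0.2) / 0.25 = 0.1 / 0.25 = 0.4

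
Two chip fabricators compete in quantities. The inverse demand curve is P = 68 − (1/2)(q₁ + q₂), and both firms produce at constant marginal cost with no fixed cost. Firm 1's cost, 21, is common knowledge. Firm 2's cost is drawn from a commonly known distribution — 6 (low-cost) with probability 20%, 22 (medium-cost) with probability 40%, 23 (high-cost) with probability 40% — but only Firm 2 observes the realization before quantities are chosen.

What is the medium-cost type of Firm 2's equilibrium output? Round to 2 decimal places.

Type-c best response for Firm 2: q₂(c) = (68 − c) − q₁/2.
Firm 1 maximizes expected profit; its first-order condition is 68 − q₁ − (1/2)E[q₂] − 21 = 0.
Substituting E[q₂] and solving: E[c₂] = 19.2, so q₁ = (68 − 2·21 + 19.2)/(3/2) = 30.1333.
q₂(medium-cost) = (68 − 22 − (1/2)·30.1333) = 30.9333.

30.93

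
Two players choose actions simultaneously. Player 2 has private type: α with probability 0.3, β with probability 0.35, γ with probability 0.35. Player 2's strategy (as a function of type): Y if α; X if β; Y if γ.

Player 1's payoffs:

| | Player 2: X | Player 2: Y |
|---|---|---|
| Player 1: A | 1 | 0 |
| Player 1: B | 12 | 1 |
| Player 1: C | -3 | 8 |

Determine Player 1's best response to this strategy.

B

Compute Player 1's expected payoff for each action, taking the expectation over Player 2's type.
E[A] = 0.3·(0) + 0.35·(1) + 0.35·(0) = 0.35
E[B] = 0.3·(1) + 0.35·(12) + 0.35·(1) = 4.85
E[C] = 0.3·(8) + 0.35·(-3) + 0.35·(8) = 4.15
Best response: B (4.85 is the largest).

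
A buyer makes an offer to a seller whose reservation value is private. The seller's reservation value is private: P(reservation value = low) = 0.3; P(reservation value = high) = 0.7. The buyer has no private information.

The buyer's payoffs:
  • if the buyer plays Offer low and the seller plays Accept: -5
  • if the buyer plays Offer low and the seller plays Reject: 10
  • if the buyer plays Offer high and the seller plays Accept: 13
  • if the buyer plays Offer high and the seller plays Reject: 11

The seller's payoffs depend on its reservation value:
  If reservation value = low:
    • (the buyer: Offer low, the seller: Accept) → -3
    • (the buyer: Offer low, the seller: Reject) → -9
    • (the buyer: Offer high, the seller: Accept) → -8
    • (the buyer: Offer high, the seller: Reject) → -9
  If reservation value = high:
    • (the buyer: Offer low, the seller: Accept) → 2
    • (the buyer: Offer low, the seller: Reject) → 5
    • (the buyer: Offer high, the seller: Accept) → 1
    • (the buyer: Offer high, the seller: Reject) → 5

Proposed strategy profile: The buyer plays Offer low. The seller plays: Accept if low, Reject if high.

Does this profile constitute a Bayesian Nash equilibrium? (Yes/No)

No

A profile is a BNE iff every type of every player is best-responding given beliefs about the other side.
The buyer plays Offer low: E[Offer low] = 0.3·(-5) + 0.7·(10) = 5.5; E[Offer high] = 11.6. Not best-responding. ✗
The seller (reservation value low), facing Offer low: Accept gives -3, Reject gives -9. Proposed Accept is best. ✓
The seller (reservation value high), facing Offer low: Accept gives 2, Reject gives 5. Proposed Reject is best. ✓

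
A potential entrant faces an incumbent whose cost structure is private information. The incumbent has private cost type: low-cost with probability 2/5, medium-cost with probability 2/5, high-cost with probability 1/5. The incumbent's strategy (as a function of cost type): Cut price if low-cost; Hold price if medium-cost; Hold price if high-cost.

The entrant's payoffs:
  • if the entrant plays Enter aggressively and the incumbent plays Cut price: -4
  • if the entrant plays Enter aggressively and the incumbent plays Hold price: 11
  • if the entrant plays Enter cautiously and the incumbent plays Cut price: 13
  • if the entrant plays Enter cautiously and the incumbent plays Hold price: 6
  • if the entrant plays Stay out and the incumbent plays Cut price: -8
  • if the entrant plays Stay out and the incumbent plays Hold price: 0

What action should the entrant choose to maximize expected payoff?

Compute the entrant's expected payoff for each action, taking the expectation over the incumbent's type.
E[Enter aggressively] = 2/5·(-4) + 2/5·(11) + 1/5·(11) = 5
E[Enter cautiously] = 2/5·(13) + 2/5·(6) + 1/5·(6) = 44/5
E[Stay out] = 2/5·(-8) + 2/5·(0) + 1/5·(0) = -16/5
Best response: Enter cautiously (44/5 is the largest).

Enter cautiously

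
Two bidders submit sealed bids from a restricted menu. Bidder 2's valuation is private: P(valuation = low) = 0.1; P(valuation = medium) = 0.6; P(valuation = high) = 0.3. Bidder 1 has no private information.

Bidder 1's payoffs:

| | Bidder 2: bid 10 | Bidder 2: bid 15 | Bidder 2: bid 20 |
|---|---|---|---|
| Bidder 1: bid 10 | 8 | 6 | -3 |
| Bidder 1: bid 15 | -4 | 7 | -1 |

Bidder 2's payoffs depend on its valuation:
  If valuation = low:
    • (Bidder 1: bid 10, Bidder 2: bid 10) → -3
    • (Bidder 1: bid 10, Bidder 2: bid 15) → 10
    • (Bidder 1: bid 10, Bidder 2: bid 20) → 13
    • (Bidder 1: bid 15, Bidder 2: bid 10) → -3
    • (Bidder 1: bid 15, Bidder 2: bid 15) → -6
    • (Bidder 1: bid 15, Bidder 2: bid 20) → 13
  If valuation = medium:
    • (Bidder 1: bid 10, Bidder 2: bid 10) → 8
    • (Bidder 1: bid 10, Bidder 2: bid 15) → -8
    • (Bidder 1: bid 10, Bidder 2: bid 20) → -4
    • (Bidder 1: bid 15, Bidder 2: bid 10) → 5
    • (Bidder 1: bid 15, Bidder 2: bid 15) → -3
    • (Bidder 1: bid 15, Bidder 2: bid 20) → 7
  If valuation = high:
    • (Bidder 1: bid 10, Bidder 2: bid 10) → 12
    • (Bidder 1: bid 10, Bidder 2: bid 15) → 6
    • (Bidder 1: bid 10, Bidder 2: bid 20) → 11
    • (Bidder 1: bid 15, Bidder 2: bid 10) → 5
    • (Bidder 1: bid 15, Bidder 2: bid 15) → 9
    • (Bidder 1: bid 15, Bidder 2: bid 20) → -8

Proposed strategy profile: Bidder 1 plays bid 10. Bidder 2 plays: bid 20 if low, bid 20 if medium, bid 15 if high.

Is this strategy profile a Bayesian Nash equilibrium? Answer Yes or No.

No

A profile is a BNE iff every type of every player is best-responding given beliefs about the other side.
Bidder 1 plays bid 10: E[bid 10] = 0.1·(-3) + 0.6·(-3) + 0.3·(6) = -0.3; E[bid 15] = 1.4. Not best-responding. ✗
Bidder 2 (valuation low), facing bid 10: bid 10 gives -3, bid 15 gives 10, bid 20 gives 13. Proposed bid 20 is best. ✓
Bidder 2 (valuation medium), facing bid 10: bid 10 gives 8, bid 15 gives -8, bid 20 gives -4. Proposed bid 20 is not best — profitable deviation exists. ✗
Bidder 2 (valuation high), facing bid 10: bid 10 gives 12, bid 15 gives 6, bid 20 gives 11. Proposed bid 15 is not best — profitable deviation exists. ✗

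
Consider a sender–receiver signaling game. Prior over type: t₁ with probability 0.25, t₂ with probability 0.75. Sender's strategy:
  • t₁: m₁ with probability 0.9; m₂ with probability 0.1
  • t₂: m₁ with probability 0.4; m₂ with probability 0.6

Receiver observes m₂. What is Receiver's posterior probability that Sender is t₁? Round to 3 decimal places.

0.053

P(m₂) = 0.25·0.1 + 0.75·0.6 = 0.475
P(t₁ | m₂) = (0.25·0.1) / 0.475 = 0.025 / 0.475 = 0.0526316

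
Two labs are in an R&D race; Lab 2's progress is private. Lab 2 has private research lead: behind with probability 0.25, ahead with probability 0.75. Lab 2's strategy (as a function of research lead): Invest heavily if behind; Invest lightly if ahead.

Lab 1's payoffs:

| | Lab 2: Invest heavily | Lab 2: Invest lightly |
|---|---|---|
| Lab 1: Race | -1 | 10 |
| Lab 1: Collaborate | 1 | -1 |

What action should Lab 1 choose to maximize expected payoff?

Race

Compute Lab 1's expected payoff for each action, taking the expectation over Lab 2's type.
E[Race] = 0.25·(-1) + 0.75·(10) = 7.25
E[Collaborate] = 0.25·(1) + 0.75·(-1) = -0.5
Best response: Race (7.25 is the largest).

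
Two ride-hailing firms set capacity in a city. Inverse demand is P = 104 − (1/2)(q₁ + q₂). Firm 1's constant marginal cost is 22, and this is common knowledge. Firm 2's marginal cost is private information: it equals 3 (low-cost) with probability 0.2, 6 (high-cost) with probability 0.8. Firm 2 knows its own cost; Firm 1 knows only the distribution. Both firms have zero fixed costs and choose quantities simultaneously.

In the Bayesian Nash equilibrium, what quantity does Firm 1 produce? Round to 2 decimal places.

43.60

Type-c best response for Firm 2: q₂(c) = (104 − c) − q₁/2.
Firm 1 maximizes expected profit; its first-order condition is 104 − q₁ − (1/2)E[q₂] − 22 = 0.
Substituting E[q₂] and solving: E[c₂] = 5.4, so q₁ = (104 − 2·22 + 5.4)/(3/2) = 43.6.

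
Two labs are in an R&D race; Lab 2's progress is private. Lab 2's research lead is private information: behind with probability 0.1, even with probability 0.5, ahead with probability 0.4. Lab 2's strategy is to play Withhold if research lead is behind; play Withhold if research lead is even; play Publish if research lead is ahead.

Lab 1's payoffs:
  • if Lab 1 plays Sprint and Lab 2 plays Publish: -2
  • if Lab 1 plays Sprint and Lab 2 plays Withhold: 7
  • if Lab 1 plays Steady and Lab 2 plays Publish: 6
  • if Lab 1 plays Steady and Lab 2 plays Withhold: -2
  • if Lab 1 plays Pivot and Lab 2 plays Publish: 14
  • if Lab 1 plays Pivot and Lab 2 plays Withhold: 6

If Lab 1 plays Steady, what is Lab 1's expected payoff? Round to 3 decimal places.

1.200

E[Steady] = 0.1·(-2) + 0.5·(-2) + 0.4·6 = (-0.2) + (-1) + 2.4 = 1.2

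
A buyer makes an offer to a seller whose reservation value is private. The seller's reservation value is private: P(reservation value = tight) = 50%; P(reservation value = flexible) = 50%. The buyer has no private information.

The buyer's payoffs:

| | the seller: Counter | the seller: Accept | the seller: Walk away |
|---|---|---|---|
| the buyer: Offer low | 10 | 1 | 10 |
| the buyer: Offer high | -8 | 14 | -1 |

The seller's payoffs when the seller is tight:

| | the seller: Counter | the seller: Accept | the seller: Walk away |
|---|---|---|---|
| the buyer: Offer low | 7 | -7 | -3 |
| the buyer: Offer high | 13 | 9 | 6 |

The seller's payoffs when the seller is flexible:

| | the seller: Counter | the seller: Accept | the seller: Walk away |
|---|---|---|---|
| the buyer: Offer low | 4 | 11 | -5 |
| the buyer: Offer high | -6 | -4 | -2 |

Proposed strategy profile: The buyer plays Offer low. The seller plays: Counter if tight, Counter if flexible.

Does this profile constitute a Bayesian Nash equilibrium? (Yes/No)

No

A profile is a BNE iff every type of every player is best-responding given beliefs about the other side.
The buyer plays Offer low: E[Offer low] = 0.5·(10) + 0.5·(10) = 10; E[Offer high] = -8. Best-responding. ✓
The seller (reservation value tight), facing Offer low: Counter gives 7, Accept gives -7, Walk away gives -3. Proposed Counter is best. ✓
The seller (reservation value flexible), facing Offer low: Counter gives 4, Accept gives 11, Walk away gives -5. Proposed Counter is not best — profitable deviation exists. ✗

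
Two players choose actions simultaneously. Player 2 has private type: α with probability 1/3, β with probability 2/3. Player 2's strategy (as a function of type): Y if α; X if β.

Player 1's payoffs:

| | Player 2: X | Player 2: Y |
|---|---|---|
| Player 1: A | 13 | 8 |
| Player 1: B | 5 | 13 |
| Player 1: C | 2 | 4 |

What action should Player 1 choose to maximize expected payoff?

A

Compute Player 1's expected payoff for each action, taking the expectation over Player 2's type.
E[A] = 1/3·(8) + 2/3·(13) = 34/3
E[B] = 1/3·(13) + 2/3·(5) = 23/3
E[C] = 1/3·(4) + 2/3·(2) = 8/3
Best response: A (34/3 is the largest).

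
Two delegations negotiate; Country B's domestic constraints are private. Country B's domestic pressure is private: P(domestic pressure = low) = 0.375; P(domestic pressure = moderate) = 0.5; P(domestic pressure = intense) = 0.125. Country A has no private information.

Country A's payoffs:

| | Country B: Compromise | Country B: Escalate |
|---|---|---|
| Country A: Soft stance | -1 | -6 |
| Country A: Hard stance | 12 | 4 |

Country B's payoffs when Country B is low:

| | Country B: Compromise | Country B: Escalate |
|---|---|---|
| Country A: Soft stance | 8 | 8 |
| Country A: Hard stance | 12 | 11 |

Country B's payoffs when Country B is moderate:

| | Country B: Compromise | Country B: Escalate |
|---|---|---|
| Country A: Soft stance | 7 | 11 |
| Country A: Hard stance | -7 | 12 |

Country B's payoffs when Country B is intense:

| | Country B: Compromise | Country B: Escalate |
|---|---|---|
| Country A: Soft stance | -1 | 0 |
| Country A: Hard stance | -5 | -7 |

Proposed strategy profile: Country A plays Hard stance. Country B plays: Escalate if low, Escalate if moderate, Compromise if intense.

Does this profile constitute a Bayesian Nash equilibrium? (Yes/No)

No

Country A plays Hard stance: E[Hard stance] = 0.375·(4) + 0.5·(4) + 0.125·(12) = 5; E[Soft stance] = -5.375. Best-responding. ✓
Country B (domestic pressure low), facing Hard stance: Compromise gives 12, Escalate gives 11. Proposed Escalate is not best — profitable deviation exists. ✗
Country B (domestic pressure moderate), facing Hard stance: Compromise gives -7, Escalate gives 12. Proposed Escalate is best. ✓
Country B (domestic pressure intense), facing Hard stance: Compromise gives -5, Escalate gives -7. Proposed Compromise is best. ✓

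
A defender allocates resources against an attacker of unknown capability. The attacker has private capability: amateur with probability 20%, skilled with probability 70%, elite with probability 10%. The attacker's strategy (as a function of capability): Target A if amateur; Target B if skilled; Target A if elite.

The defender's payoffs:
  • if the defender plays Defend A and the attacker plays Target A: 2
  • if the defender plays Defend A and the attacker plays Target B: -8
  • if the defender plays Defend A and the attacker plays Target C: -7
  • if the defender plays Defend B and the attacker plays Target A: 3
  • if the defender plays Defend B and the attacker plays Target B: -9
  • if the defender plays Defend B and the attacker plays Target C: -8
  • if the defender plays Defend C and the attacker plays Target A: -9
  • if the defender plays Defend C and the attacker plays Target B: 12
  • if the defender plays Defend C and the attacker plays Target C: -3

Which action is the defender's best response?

E[Defend A] = 0.2·(2) + 0.7·(-8) + 0.1·(2) = -5
E[Defend B] = 0.2·(3) + 0.7·(-9) + 0.1·(3) = -5.4
E[Defend C] = 0.2·(-9) + 0.7·(12) + 0.1·(-9) = 5.7
Best response: Defend C (5.7 is the largest).

Defend C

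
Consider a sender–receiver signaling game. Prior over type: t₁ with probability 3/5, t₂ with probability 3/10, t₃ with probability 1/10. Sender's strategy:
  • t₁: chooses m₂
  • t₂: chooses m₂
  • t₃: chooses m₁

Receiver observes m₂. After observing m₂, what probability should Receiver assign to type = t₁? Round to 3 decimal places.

P(m₂) = (3/5)·1 + (3/10)·1 + (1/10)·0 = 9/10
P(t₁ | m₂) = ((3/5)·1) / (9/10) = (3/5) / (9/10) = 2/3

0.667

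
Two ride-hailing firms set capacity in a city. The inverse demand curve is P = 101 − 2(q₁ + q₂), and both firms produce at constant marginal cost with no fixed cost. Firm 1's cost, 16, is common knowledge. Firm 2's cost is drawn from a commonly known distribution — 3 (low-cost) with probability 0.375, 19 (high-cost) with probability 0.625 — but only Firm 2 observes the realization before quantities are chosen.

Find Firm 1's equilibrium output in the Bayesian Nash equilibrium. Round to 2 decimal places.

13.67

Firm 2 with cost c maximizes (101 − 2(q₁+q₂) − c)·q₂, giving q₂(c) = (101 − c − 2q₁)/4.
E[c₂] = 0.375·3 + 0.625·19 = 13
Firm 1's FOC against E[q₂] yields q₁ = (101 − 2·16 + E[c₂])/6 = (101 − 32 + 13)/6 = 13.6667.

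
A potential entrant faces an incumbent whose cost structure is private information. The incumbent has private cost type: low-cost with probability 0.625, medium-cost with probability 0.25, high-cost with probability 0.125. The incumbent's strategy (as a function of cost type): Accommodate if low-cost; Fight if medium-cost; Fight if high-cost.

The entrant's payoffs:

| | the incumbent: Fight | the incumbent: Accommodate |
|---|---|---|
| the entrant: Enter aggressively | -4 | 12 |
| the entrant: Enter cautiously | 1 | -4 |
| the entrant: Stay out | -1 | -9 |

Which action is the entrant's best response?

Enter aggressively

Compute the entrant's expected payoff for each action, taking the expectation over the incumbent's type.
E[Enter aggressively] = 0.625·(12) + 0.25·(-4) + 0.125·(-4) = 6
E[Enter cautiously] = 0.625·(-4) + 0.25·(1) + 0.125·(1) = -2.125
E[Stay out] = 0.625·(-9) + 0.25·(-1) + 0.125·(-1) = -6
Best response: Enter aggressively (6 is the largest).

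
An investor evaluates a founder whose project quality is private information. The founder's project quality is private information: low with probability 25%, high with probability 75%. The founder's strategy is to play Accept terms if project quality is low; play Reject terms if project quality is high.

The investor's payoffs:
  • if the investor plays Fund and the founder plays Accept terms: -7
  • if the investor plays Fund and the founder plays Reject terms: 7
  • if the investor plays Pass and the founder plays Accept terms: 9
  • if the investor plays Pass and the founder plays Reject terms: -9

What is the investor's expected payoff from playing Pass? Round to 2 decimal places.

-4.50

E[Pass] = 0.25·9 + 0.75·(-9) = 2.25 + (-6.75) = -4.5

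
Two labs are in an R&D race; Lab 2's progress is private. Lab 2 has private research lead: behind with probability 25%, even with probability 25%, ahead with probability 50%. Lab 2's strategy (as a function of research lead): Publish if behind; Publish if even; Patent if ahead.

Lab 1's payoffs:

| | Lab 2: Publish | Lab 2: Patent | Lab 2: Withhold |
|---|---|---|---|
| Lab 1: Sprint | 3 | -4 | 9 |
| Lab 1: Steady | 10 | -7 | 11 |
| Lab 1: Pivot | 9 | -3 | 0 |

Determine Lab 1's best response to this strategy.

E[Sprint] = 0.25·(3) + 0.25·(3) + 0.5·(-4) = -0.5
E[Steady] = 0.25·(10) + 0.25·(10) + 0.5·(-7) = 1.5
E[Pivot] = 0.25·(9) + 0.25·(9) + 0.5·(-3) = 3
Best response: Pivot (3 is the largest).

Pivot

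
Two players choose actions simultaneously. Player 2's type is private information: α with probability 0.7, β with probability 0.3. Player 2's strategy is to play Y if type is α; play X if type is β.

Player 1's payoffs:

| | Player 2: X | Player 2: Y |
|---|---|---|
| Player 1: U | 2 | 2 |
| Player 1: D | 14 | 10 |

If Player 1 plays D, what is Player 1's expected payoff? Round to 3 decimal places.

11.200

Take the expectation over Player 2's type, weighting each type's action by its prior probability.
E[D] = 0.7·10 + 0.3·14 = 7 + 4.2 = 11.2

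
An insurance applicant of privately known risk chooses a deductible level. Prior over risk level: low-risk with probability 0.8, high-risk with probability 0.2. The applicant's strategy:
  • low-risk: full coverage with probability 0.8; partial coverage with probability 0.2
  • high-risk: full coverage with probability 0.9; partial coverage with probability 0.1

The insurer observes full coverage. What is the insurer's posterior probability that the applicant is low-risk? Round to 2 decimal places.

P(full coverage) = 0.8·0.8 + 0.2·0.9 = 0.82
P(low-risk | full coverage) = (0.8·0.8) / 0.82 = 0.64 / 0.82 = 0.780488

0.78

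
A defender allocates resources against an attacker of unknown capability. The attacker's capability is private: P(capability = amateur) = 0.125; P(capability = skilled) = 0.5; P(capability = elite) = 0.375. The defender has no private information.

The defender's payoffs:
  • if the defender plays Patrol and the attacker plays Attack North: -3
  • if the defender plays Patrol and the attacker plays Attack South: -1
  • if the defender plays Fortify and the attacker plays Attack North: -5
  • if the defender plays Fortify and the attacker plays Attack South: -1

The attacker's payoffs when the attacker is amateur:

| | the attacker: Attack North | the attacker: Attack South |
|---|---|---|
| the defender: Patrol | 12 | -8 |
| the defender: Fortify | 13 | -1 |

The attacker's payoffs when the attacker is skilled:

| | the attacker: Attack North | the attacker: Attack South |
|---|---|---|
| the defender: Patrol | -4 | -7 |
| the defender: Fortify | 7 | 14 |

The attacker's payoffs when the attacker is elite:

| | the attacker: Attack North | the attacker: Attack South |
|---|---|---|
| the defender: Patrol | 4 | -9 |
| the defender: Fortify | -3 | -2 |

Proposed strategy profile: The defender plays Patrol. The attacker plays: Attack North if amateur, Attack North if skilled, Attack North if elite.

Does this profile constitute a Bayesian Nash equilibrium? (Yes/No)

Yes

A profile is a BNE iff every type of every player is best-responding given beliefs about the other side.
The defender plays Patrol: E[Patrol] = 0.125·(-3) + 0.5·(-3) + 0.375·(-3) = -3; E[Fortify] = -5. Best-responding. ✓
The attacker (capability amateur), facing Patrol: Attack North gives 12, Attack South gives -8. Proposed Attack North is best. ✓
The attacker (capability skilled), facing Patrol: Attack North gives -4, Attack South gives -7. Proposed Attack North is best. ✓
The attacker (capability elite), facing Patrol: Attack North gives 4, Attack South gives -9. Proposed Attack North is best. ✓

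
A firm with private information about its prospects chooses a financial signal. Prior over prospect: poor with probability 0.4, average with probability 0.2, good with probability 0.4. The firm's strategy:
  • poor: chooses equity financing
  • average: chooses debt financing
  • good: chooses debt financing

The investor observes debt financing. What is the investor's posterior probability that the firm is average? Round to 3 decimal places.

P(debt financing) = 0.4·0 + 0.2·1 + 0.4·1 = 0.6
P(average | debt financing) = (0.2·1) / 0.6 = 0.2 / 0.6 = 0.333333

0.333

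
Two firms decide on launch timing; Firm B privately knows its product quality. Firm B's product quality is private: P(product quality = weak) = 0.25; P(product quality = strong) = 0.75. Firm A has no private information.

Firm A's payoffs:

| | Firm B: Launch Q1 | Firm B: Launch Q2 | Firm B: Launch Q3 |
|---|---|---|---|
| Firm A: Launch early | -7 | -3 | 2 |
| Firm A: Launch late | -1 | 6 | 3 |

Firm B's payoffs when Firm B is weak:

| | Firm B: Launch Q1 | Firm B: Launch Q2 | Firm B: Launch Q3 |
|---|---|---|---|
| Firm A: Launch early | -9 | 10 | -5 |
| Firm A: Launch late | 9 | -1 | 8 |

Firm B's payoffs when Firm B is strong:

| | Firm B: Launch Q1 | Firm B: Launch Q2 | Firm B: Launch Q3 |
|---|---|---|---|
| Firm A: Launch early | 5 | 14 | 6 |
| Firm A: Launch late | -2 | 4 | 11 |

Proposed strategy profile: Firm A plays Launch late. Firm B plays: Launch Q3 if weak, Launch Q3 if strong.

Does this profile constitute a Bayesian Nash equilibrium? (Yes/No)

No

Firm A plays Launch late: E[Launch late] = 0.25·(3) + 0.75·(3) = 3; E[Launch early] = 2. Best-responding. ✓
Firm B (product quality weak), facing Launch late: Launch Q1 gives 9, Launch Q2 gives -1, Launch Q3 gives 8. Proposed Launch Q3 is not best — profitable deviation exists. ✗
Firm B (product quality strong), facing Launch late: Launch Q1 gives -2, Launch Q2 gives 4, Launch Q3 gives 11. Proposed Launch Q3 is best. ✓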